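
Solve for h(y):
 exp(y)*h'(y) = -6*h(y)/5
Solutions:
 h(y) = C1*exp(6*exp(-y)/5)


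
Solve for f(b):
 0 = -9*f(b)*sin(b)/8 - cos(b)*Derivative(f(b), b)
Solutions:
 f(b) = C1*cos(b)^(9/8)


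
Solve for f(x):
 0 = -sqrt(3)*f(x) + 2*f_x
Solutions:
 f(x) = C1*exp(sqrt(3)*x/2)


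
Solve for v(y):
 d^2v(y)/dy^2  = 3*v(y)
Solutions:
 v(y) = C1*exp(-sqrt(3)*y) + C2*exp(sqrt(3)*y)


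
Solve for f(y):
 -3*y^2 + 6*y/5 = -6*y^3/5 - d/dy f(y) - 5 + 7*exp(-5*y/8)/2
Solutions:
 f(y) = C1 - 3*y^4/10 + y^3 - 3*y^2/5 - 5*y - 28*exp(-5*y/8)/5


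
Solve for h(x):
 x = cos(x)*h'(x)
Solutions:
 h(x) = C1 + Integral(x/cos(x), x)


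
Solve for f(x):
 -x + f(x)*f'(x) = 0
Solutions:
 f(x) = -sqrt(C1 + x^2)
 f(x) = sqrt(C1 + x^2)


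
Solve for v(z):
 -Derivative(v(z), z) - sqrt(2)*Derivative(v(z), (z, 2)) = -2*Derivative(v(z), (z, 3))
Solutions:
 v(z) = C1 + C2*exp(z*(-sqrt(10) + sqrt(2))/4) + C3*exp(z*(sqrt(2) + sqrt(10))/4)


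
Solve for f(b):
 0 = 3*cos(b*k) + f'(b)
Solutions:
 f(b) = C1 - 3*sin(b*k)/k


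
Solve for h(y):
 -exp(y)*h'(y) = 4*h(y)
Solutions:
 h(y) = C1*exp(4*exp(-y))


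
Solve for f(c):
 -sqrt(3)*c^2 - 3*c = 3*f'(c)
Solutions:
 f(c) = C1 - sqrt(3)*c^3/9 - c^2/2


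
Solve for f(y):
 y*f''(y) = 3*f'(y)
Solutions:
 f(y) = C1 + C2*y^4


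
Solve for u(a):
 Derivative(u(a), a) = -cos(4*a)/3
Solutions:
 u(a) = C1 - sin(4*a)/12


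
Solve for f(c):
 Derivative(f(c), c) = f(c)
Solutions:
 f(c) = C1*exp(c)


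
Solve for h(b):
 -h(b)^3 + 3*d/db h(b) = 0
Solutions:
 h(b) = -sqrt(6)*sqrt(-1/(C1 + b))/2
 h(b) = sqrt(6)*sqrt(-1/(C1 + b))/2


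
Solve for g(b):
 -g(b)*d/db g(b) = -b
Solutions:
 g(b) = -sqrt(C1 + b^2)
 g(b) = sqrt(C1 + b^2)


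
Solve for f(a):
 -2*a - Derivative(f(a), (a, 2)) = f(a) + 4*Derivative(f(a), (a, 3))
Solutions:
 f(a) = C1*exp(a*(-2 + (12*sqrt(327) + 217)^(-1/3) + (12*sqrt(327) + 217)^(1/3))/24)*sin(sqrt(3)*a*(-(12*sqrt(327) + 217)^(1/3) + (12*sqrt(327) + 217)^(-1/3))/24) + C2*exp(a*(-2 + (12*sqrt(327) + 217)^(-1/3) + (12*sqrt(327) + 217)^(1/3))/24)*cos(sqrt(3)*a*(-(12*sqrt(327) + 217)^(1/3) + (12*sqrt(327) + 217)^(-1/3))/24) + C3*exp(-a*((12*sqrt(327) + 217)^(-1/3) + 1 + (12*sqrt(327) + 217)^(1/3))/12) - 2*a


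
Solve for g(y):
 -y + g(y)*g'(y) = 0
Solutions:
 g(y) = -sqrt(C1 + y^2)
 g(y) = sqrt(C1 + y^2)


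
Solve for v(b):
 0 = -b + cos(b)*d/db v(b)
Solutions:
 v(b) = C1 + Integral(b/cos(b), b)


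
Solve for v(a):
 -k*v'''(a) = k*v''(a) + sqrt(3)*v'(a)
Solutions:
 v(a) = C1 + C2*exp(a*(-1 + sqrt(k*(k - 4*sqrt(3)))/k)/2) + C3*exp(-a*(1 + sqrt(k*(k - 4*sqrt(3)))/k)/2)


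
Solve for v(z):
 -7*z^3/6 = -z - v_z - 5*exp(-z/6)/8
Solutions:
 v(z) = C1 + 7*z^4/24 - z^2/2 + 15*exp(-z/6)/4


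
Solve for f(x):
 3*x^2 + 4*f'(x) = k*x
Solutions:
 f(x) = C1 + k*x^2/8 - x^3/4


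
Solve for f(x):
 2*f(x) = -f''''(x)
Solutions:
 f(x) = (C1*sin(2^(3/4)*x/2) + C2*cos(2^(3/4)*x/2))*exp(-2^(3/4)*x/2) + (C3*sin(2^(3/4)*x/2) + C4*cos(2^(3/4)*x/2))*exp(2^(3/4)*x/2)


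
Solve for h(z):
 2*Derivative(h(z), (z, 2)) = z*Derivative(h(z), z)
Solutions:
 h(z) = C1 + C2*erfi(z/2)


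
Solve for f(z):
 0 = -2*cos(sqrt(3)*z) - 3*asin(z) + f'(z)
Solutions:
 f(z) = C1 + 3*z*asin(z) + 3*sqrt(1 - z^2) + 2*sqrt(3)*sin(sqrt(3)*z)/3


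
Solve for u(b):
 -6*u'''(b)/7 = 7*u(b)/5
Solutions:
 u(b) = C3*exp(-210^(2/3)*b/30) + (C1*sin(3^(1/6)*70^(2/3)*b/20) + C2*cos(3^(1/6)*70^(2/3)*b/20))*exp(210^(2/3)*b/60)


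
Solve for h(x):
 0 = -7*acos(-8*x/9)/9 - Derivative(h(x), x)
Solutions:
 h(x) = C1 - 7*x*acos(-8*x/9)/9 - 7*sqrt(81 - 64*x^2)/72


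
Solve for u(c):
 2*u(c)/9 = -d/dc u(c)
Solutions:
 u(c) = C1*exp(-2*c/9)


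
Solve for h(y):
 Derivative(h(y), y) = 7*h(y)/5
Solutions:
 h(y) = C1*exp(7*y/5)


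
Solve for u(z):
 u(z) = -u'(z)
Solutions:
 u(z) = C1*exp(-z)


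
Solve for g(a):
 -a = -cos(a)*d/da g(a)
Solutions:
 g(a) = C1 + Integral(a/cos(a), a)


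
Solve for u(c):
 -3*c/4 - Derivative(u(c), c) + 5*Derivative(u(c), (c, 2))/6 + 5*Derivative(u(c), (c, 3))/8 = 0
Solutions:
 u(c) = C1 + C2*exp(2*c*(-5 + sqrt(115))/15) + C3*exp(-2*c*(5 + sqrt(115))/15) - 3*c^2/8 - 5*c/8


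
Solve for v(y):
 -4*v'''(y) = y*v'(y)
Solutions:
 v(y) = C1 + Integral(C2*airyai(-2^(1/3)*y/2) + C3*airybi(-2^(1/3)*y/2), y)


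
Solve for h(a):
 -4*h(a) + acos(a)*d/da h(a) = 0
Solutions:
 h(a) = C1*exp(4*Integral(1/acos(a), a))


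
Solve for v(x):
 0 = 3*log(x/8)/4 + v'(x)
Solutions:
 v(x) = C1 - 3*x*log(x)/4 + 3*x/4 + 9*x*log(2)/4


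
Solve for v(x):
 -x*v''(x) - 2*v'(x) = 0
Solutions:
 v(x) = C1 + C2/x


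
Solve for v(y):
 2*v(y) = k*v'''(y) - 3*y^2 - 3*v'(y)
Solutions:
 v(y) = C1*exp(-y*((sqrt((1 - 1/k)/k^2) - 1/k)^(1/3) + 1/(k*(sqrt((1 - 1/k)/k^2) - 1/k)^(1/3)))) + C2*exp(y*((sqrt((1 - 1/k)/k^2) - 1/k)^(1/3)/2 - sqrt(3)*I*(sqrt((1 - 1/k)/k^2) - 1/k)^(1/3)/2 - 2/(k*(-1 + sqrt(3)*I)*(sqrt((1 - 1/k)/k^2) - 1/k)^(1/3)))) + C3*exp(y*((sqrt((1 - 1/k)/k^2) - 1/k)^(1/3)/2 + sqrt(3)*I*(sqrt((1 - 1/k)/k^2) - 1/k)^(1/3)/2 + 2/(k*(1 + sqrt(3)*I)*(sqrt((1 - 1/k)/k^2) - 1/k)^(1/3)))) - 3*y^2/2 + 9*y/2 - 27/4


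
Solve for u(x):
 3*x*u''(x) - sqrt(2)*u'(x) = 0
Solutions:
 u(x) = C1 + C2*x^(sqrt(2)/3 + 1)


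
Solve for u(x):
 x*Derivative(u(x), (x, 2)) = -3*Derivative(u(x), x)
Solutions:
 u(x) = C1 + C2/x^2


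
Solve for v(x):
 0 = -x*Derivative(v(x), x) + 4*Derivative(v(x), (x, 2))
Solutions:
 v(x) = C1 + C2*erfi(sqrt(2)*x/4)


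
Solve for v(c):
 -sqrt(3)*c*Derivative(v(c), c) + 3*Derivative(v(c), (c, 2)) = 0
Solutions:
 v(c) = C1 + C2*erfi(sqrt(2)*3^(3/4)*c/6)


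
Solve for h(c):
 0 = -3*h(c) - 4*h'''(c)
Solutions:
 h(c) = C3*exp(-6^(1/3)*c/2) + (C1*sin(2^(1/3)*3^(5/6)*c/4) + C2*cos(2^(1/3)*3^(5/6)*c/4))*exp(6^(1/3)*c/4)


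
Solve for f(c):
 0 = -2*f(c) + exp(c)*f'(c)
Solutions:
 f(c) = C1*exp(-2*exp(-c))


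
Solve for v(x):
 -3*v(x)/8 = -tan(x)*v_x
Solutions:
 v(x) = C1*sin(x)^(3/8)


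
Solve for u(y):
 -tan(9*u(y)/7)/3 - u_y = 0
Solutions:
 u(y) = -7*asin(C1*exp(-3*y/7))/9 + 7*pi/9
 u(y) = 7*asin(C1*exp(-3*y/7))/9


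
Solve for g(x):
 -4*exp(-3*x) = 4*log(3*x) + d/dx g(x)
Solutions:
 g(x) = C1 - 4*x*log(x) + 4*x*(1 - log(3)) + 4*exp(-3*x)/3


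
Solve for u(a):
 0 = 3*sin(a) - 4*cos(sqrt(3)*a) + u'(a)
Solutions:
 u(a) = C1 + 4*sqrt(3)*sin(sqrt(3)*a)/3 + 3*cos(a)


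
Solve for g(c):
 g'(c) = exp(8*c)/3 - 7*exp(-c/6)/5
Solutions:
 g(c) = C1 + exp(8*c)/24 + 42*exp(-c/6)/5


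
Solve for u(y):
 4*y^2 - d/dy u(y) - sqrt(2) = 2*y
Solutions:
 u(y) = C1 + 4*y^3/3 - y^2 - sqrt(2)*y


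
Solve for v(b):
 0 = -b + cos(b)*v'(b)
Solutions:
 v(b) = C1 + Integral(b/cos(b), b)


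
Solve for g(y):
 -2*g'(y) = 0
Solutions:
 g(y) = C1


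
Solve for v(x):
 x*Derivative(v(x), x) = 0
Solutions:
 v(x) = C1


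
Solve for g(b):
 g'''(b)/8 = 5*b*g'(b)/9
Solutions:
 g(b) = C1 + Integral(C2*airyai(2*15^(1/3)*b/3) + C3*airybi(2*15^(1/3)*b/3), b)


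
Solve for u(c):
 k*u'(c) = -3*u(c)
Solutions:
 u(c) = C1*exp(-3*c/k)


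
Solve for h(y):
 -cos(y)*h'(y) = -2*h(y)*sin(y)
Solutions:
 h(y) = C1/cos(y)^2


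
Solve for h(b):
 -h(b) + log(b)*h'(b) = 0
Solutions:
 h(b) = C1*exp(li(b))


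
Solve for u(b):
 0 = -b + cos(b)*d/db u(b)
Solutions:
 u(b) = C1 + Integral(b/cos(b), b)


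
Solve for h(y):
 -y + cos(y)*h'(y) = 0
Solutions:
 h(y) = C1 + Integral(y/cos(y), y)


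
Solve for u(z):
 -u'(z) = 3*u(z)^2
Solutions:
 u(z) = 1/(C1 + 3*z)


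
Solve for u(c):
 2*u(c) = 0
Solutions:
 u(c) = 0


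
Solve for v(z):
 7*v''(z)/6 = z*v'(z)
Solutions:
 v(z) = C1 + C2*erfi(sqrt(21)*z/7)


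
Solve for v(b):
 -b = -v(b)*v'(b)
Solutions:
 v(b) = -sqrt(C1 + b^2)
 v(b) = sqrt(C1 + b^2)


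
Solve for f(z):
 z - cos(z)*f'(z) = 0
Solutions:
 f(z) = C1 + Integral(z/cos(z), z)


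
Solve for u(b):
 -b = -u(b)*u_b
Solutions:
 u(b) = -sqrt(C1 + b^2)
 u(b) = sqrt(C1 + b^2)


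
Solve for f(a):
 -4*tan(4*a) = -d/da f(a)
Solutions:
 f(a) = C1 - log(cos(4*a))


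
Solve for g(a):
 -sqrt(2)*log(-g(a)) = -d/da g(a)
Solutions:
 -li(-g(a)) = C1 + sqrt(2)*a


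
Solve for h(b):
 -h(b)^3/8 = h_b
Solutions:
 h(b) = -2*sqrt(-1/(C1 - b))
 h(b) = 2*sqrt(-1/(C1 - b))


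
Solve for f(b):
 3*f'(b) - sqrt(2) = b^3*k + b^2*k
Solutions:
 f(b) = C1 + b^4*k/12 + b^3*k/9 + sqrt(2)*b/3


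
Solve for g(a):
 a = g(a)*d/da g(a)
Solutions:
 g(a) = -sqrt(C1 + a^2)
 g(a) = sqrt(C1 + a^2)


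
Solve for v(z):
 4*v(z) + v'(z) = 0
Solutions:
 v(z) = C1*exp(-4*z)


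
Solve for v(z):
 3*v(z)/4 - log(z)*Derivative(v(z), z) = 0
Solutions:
 v(z) = C1*exp(3*li(z)/4)


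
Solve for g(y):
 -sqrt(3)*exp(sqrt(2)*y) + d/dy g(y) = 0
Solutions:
 g(y) = C1 + sqrt(6)*exp(sqrt(2)*y)/2


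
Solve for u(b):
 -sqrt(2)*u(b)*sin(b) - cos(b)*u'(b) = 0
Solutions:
 u(b) = C1*cos(b)^(sqrt(2))


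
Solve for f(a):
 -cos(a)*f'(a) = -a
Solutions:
 f(a) = C1 + Integral(a/cos(a), a)


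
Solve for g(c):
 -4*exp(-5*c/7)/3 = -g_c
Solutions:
 g(c) = C1 - 28*exp(-5*c/7)/15


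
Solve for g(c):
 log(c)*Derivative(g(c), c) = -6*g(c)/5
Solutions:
 g(c) = C1*exp(-6*li(c)/5)


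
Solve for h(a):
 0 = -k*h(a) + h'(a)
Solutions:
 h(a) = C1*exp(a*k)


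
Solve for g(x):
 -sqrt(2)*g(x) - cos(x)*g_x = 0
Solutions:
 g(x) = C1*(sin(x) - 1)^(sqrt(2)/2)/(sin(x) + 1)^(sqrt(2)/2)


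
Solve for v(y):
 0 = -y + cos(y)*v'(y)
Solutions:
 v(y) = C1 + Integral(y/cos(y), y)


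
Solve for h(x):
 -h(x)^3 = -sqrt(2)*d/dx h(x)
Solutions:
 h(x) = -sqrt(-1/(C1 + sqrt(2)*x))
 h(x) = sqrt(-1/(C1 + sqrt(2)*x))


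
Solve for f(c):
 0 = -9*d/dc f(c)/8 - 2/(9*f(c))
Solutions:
 f(c) = -sqrt(C1 - 32*c)/9
 f(c) = sqrt(C1 - 32*c)/9


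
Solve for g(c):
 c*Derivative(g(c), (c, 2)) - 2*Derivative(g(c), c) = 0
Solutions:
 g(c) = C1 + C2*c^3


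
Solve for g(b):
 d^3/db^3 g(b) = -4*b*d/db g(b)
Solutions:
 g(b) = C1 + Integral(C2*airyai(-2^(2/3)*b) + C3*airybi(-2^(2/3)*b), b)


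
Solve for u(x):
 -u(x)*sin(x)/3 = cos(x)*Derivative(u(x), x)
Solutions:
 u(x) = C1*cos(x)^(1/3)


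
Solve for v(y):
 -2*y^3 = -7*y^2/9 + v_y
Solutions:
 v(y) = C1 - y^4/2 + 7*y^3/27


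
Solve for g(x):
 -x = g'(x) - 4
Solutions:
 g(x) = C1 - x^2/2 + 4*x


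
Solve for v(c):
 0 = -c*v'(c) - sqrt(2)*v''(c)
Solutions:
 v(c) = C1 + C2*erf(2^(1/4)*c/2)


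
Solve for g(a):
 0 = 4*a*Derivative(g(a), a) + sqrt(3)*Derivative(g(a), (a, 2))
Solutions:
 g(a) = C1 + C2*erf(sqrt(2)*3^(3/4)*a/3)


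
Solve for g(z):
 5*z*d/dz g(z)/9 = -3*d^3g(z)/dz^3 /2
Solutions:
 g(z) = C1 + Integral(C2*airyai(-10^(1/3)*z/3) + C3*airybi(-10^(1/3)*z/3), z)


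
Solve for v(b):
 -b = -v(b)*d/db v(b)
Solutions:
 v(b) = -sqrt(C1 + b^2)
 v(b) = sqrt(C1 + b^2)


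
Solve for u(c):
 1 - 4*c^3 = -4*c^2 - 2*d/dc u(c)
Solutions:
 u(c) = C1 + c^4/2 - 2*c^3/3 - c/2


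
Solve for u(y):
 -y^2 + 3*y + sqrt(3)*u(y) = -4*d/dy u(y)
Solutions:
 u(y) = C1*exp(-sqrt(3)*y/4) + sqrt(3)*y^2/3 - 8*y/3 - sqrt(3)*y + 4 + 32*sqrt(3)/9


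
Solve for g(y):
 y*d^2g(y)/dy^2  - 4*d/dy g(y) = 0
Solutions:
 g(y) = C1 + C2*y^5


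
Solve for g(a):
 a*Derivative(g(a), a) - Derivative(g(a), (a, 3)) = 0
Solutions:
 g(a) = C1 + Integral(C2*airyai(a) + C3*airybi(a), a)


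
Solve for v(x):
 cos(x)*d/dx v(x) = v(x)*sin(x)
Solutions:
 v(x) = C1/cos(x)


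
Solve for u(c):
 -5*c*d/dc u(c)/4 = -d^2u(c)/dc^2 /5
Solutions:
 u(c) = C1 + C2*erfi(5*sqrt(2)*c/4)


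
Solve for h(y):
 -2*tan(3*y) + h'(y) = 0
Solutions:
 h(y) = C1 - 2*log(cos(3*y))/3


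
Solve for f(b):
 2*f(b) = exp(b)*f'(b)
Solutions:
 f(b) = C1*exp(-2*exp(-b))


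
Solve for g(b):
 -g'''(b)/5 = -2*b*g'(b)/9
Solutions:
 g(b) = C1 + Integral(C2*airyai(30^(1/3)*b/3) + C3*airybi(30^(1/3)*b/3), b)


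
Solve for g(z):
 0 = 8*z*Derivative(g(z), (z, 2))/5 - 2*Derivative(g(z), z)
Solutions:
 g(z) = C1 + C2*z^(9/4)


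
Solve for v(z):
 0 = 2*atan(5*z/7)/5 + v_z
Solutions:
 v(z) = C1 - 2*z*atan(5*z/7)/5 + 7*log(25*z^2 + 49)/25


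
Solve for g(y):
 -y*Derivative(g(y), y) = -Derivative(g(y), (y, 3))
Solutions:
 g(y) = C1 + Integral(C2*airyai(y) + C3*airybi(y), y)


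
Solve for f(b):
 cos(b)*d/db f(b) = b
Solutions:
 f(b) = C1 + Integral(b/cos(b), b)


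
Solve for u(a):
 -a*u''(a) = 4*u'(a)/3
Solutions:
 u(a) = C1 + C2/a^(1/3)


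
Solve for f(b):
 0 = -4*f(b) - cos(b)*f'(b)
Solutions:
 f(b) = C1*(sin(b)^2 - 2*sin(b) + 1)/(sin(b)^2 + 2*sin(b) + 1)


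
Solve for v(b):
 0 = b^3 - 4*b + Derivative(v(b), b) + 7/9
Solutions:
 v(b) = C1 - b^4/4 + 2*b^2 - 7*b/9


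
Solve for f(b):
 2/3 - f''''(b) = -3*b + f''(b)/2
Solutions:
 f(b) = C1 + C2*b + C3*sin(sqrt(2)*b/2) + C4*cos(sqrt(2)*b/2) + b^3 + 2*b^2/3


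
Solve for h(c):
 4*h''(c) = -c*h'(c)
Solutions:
 h(c) = C1 + C2*erf(sqrt(2)*c/4)


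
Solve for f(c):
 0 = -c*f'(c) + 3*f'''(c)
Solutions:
 f(c) = C1 + Integral(C2*airyai(3^(2/3)*c/3) + C3*airybi(3^(2/3)*c/3), c)


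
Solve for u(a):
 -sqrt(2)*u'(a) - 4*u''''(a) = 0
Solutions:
 u(a) = C1 + C4*exp(-sqrt(2)*a/2) + (C2*sin(sqrt(6)*a/4) + C3*cos(sqrt(6)*a/4))*exp(sqrt(2)*a/4)


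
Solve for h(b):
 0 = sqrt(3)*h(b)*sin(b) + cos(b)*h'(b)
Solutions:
 h(b) = C1*cos(b)^(sqrt(3))


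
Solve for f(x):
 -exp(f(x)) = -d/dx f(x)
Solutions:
 f(x) = log(-1/(C1 + x))


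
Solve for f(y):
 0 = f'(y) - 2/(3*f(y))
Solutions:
 f(y) = -sqrt(C1 + 12*y)/3
 f(y) = sqrt(C1 + 12*y)/3


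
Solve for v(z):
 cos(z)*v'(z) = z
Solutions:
 v(z) = C1 + Integral(z/cos(z), z)


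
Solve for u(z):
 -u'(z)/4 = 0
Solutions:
 u(z) = C1


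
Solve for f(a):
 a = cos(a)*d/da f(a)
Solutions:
 f(a) = C1 + Integral(a/cos(a), a)


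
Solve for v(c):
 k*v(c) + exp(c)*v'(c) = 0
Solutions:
 v(c) = C1*exp(k*exp(-c))


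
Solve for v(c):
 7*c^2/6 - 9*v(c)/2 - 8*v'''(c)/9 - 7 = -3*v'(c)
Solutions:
 v(c) = C1*exp(3*2^(1/3)*c*(2^(1/3)/(sqrt(7) + 3)^(1/3) + (sqrt(7) + 3)^(1/3))/8)*sin(3*2^(1/3)*sqrt(3)*c*(-(sqrt(7) + 3)^(1/3) + 2^(1/3)/(sqrt(7) + 3)^(1/3))/8) + C2*exp(3*2^(1/3)*c*(2^(1/3)/(sqrt(7) + 3)^(1/3) + (sqrt(7) + 3)^(1/3))/8)*cos(3*2^(1/3)*sqrt(3)*c*(-(sqrt(7) + 3)^(1/3) + 2^(1/3)/(sqrt(7) + 3)^(1/3))/8) + C3*exp(-3*2^(1/3)*c*(2^(1/3)/(sqrt(7) + 3)^(1/3) + (sqrt(7) + 3)^(1/3))/4) + 7*c^2/27 + 28*c/81 - 322/243


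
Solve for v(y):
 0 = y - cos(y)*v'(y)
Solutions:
 v(y) = C1 + Integral(y/cos(y), y)


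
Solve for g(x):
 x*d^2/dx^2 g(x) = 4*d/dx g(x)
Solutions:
 g(x) = C1 + C2*x^5


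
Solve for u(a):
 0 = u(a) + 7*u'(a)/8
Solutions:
 u(a) = C1*exp(-8*a/7)


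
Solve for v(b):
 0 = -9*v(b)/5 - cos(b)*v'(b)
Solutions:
 v(b) = C1*(sin(b) - 1)^(9/10)/(sin(b) + 1)^(9/10)


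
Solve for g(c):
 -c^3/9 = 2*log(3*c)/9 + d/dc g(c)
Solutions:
 g(c) = C1 - c^4/36 - 2*c*log(c)/9 - 2*c*log(3)/9 + 2*c/9


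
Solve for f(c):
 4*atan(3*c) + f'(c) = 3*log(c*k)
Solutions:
 f(c) = C1 + 3*c*log(c*k) - 4*c*atan(3*c) - 3*c + 2*log(9*c^2 + 1)/3


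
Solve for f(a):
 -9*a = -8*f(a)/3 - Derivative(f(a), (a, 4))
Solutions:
 f(a) = 27*a/8 + (C1*sin(2^(1/4)*3^(3/4)*a/3) + C2*cos(2^(1/4)*3^(3/4)*a/3))*exp(-2^(1/4)*3^(3/4)*a/3) + (C3*sin(2^(1/4)*3^(3/4)*a/3) + C4*cos(2^(1/4)*3^(3/4)*a/3))*exp(2^(1/4)*3^(3/4)*a/3)


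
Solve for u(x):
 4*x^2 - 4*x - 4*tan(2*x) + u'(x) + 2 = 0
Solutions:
 u(x) = C1 - 4*x^3/3 + 2*x^2 - 2*x - 2*log(cos(2*x))


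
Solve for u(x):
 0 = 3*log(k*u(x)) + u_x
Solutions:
 li(k*u(x))/k = C1 - 3*x


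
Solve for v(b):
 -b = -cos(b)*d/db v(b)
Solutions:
 v(b) = C1 + Integral(b/cos(b), b)


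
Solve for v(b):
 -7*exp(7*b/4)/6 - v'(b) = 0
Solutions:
 v(b) = C1 - 2*exp(7*b/4)/3


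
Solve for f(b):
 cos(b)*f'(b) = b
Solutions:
 f(b) = C1 + Integral(b/cos(b), b)


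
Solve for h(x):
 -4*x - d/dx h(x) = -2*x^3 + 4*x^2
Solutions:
 h(x) = C1 + x^4/2 - 4*x^3/3 - 2*x^2


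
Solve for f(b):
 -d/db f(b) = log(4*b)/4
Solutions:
 f(b) = C1 - b*log(b)/4 - b*log(2)/2 + b/4


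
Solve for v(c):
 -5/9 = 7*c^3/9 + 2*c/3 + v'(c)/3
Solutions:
 v(c) = C1 - 7*c^4/12 - c^2 - 5*c/3


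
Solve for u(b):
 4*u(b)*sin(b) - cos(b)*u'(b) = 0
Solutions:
 u(b) = C1/cos(b)^4


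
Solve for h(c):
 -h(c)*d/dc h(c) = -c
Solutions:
 h(c) = -sqrt(C1 + c^2)
 h(c) = sqrt(C1 + c^2)


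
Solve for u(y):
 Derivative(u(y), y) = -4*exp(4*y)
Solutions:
 u(y) = C1 - exp(4*y)


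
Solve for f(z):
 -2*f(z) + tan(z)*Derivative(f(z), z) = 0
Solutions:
 f(z) = C1*sin(z)^2


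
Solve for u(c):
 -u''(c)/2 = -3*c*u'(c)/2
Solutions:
 u(c) = C1 + C2*erfi(sqrt(6)*c/2)


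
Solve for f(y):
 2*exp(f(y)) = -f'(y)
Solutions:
 f(y) = log(1/(C1 + 2*y))


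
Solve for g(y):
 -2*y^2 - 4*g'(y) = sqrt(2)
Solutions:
 g(y) = C1 - y^3/6 - sqrt(2)*y/4


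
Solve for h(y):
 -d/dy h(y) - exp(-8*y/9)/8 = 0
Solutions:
 h(y) = C1 + 9*exp(-8*y/9)/64


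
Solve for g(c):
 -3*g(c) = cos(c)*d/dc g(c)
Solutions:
 g(c) = C1*(sin(c) - 1)^(3/2)/(sin(c) + 1)^(3/2)


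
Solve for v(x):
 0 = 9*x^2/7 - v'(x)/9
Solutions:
 v(x) = C1 + 27*x^3/7


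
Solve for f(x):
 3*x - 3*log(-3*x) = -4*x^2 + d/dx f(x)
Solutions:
 f(x) = C1 + 4*x^3/3 + 3*x^2/2 - 3*x*log(-x) + 3*x*(1 - log(3))


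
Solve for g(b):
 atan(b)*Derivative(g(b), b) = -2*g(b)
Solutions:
 g(b) = C1*exp(-2*Integral(1/atan(b), b))


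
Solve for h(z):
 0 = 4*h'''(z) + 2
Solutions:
 h(z) = C1 + C2*z + C3*z^2 - z^3/12


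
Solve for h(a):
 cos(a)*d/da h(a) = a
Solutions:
 h(a) = C1 + Integral(a/cos(a), a)


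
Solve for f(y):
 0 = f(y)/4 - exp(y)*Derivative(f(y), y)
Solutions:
 f(y) = C1*exp(-exp(-y)/4)


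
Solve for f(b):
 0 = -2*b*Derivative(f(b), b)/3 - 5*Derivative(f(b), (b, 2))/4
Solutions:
 f(b) = C1 + C2*erf(2*sqrt(15)*b/15)


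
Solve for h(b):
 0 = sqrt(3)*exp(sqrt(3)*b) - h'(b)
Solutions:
 h(b) = C1 + exp(sqrt(3)*b)


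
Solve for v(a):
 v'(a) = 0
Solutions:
 v(a) = C1


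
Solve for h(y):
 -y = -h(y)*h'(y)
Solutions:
 h(y) = -sqrt(C1 + y^2)
 h(y) = sqrt(C1 + y^2)


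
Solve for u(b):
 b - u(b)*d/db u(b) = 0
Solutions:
 u(b) = -sqrt(C1 + b^2)
 u(b) = sqrt(C1 + b^2)


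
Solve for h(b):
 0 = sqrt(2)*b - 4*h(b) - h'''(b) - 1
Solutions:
 h(b) = C3*exp(-2^(2/3)*b) + sqrt(2)*b/4 + (C1*sin(2^(2/3)*sqrt(3)*b/2) + C2*cos(2^(2/3)*sqrt(3)*b/2))*exp(2^(2/3)*b/2) - 1/4


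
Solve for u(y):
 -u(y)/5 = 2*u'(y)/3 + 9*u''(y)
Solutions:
 u(y) = (C1*sin(2*sqrt(95)*y/135) + C2*cos(2*sqrt(95)*y/135))*exp(-y/27)


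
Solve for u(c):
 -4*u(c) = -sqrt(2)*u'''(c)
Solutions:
 u(c) = C3*exp(sqrt(2)*c) + (C1*sin(sqrt(6)*c/2) + C2*cos(sqrt(6)*c/2))*exp(-sqrt(2)*c/2)


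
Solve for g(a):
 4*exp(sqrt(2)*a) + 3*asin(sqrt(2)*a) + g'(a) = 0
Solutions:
 g(a) = C1 - 3*a*asin(sqrt(2)*a) - 3*sqrt(2)*sqrt(1 - 2*a^2)/2 - 2*sqrt(2)*exp(sqrt(2)*a)


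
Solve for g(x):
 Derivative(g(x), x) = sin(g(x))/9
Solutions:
 -x/9 + log(cos(g(x)) - 1)/2 - log(cos(g(x)) + 1)/2 = C1


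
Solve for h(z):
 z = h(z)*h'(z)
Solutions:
 h(z) = -sqrt(C1 + z^2)
 h(z) = sqrt(C1 + z^2)


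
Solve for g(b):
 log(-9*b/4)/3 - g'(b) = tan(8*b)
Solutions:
 g(b) = C1 + b*log(-b)/3 - 2*b*log(2)/3 - b/3 + 2*b*log(3)/3 + log(cos(8*b))/8


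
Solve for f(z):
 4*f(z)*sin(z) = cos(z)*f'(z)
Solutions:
 f(z) = C1/cos(z)^4


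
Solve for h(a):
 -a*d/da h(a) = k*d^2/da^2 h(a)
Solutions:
 h(a) = C1 + C2*sqrt(k)*erf(sqrt(2)*a*sqrt(1/k)/2)


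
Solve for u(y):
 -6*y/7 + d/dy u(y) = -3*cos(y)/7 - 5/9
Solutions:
 u(y) = C1 + 3*y^2/7 - 5*y/9 - 3*sin(y)/7


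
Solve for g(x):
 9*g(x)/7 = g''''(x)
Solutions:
 g(x) = C1*exp(-sqrt(3)*7^(3/4)*x/7) + C2*exp(sqrt(3)*7^(3/4)*x/7) + C3*sin(sqrt(3)*7^(3/4)*x/7) + C4*cos(sqrt(3)*7^(3/4)*x/7)


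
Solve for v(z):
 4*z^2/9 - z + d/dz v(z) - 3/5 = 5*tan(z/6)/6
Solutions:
 v(z) = C1 - 4*z^3/27 + z^2/2 + 3*z/5 - 5*log(cos(z/6))


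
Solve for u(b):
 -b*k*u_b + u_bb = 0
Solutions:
 u(b) = Piecewise((-sqrt(2)*sqrt(pi)*C1*erf(sqrt(2)*b*sqrt(-k)/2)/(2*sqrt(-k)) - C2, (k > 0) | (k < 0)), (-C1*b - C2, True))


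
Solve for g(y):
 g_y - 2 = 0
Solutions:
 g(y) = C1 + 2*y


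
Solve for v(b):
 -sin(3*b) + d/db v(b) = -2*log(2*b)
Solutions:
 v(b) = C1 - 2*b*log(b) - 2*b*log(2) + 2*b - cos(3*b)/3


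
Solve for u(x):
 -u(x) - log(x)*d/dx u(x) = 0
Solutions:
 u(x) = C1*exp(-li(x))


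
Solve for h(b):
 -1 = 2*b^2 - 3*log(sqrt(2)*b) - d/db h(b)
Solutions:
 h(b) = C1 + 2*b^3/3 - 3*b*log(b) - 3*b*log(2)/2 + 4*b


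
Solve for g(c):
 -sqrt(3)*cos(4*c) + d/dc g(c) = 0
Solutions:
 g(c) = C1 + sqrt(3)*sin(4*c)/4


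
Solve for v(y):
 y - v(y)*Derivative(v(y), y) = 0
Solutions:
 v(y) = -sqrt(C1 + y^2)
 v(y) = sqrt(C1 + y^2)


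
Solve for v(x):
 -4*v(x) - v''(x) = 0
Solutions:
 v(x) = C1*sin(2*x) + C2*cos(2*x)


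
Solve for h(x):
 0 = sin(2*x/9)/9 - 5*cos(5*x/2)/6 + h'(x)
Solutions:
 h(x) = C1 + sin(5*x/2)/3 + cos(2*x/9)/2


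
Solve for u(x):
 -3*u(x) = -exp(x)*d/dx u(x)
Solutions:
 u(x) = C1*exp(-3*exp(-x))


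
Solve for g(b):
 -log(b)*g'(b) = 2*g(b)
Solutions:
 g(b) = C1*exp(-2*li(b))


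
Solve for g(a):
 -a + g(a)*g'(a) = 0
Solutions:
 g(a) = -sqrt(C1 + a^2)
 g(a) = sqrt(C1 + a^2)


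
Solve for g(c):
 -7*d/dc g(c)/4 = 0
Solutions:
 g(c) = C1


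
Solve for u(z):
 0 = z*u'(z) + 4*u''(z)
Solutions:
 u(z) = C1 + C2*erf(sqrt(2)*z/4)


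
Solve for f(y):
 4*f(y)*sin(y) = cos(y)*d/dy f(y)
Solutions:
 f(y) = C1/cos(y)^4


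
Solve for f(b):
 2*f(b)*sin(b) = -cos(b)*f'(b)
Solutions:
 f(b) = C1*cos(b)^2


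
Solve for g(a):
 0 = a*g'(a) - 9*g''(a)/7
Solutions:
 g(a) = C1 + C2*erfi(sqrt(14)*a/6)


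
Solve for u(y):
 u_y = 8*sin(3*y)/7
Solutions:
 u(y) = C1 - 8*cos(3*y)/21


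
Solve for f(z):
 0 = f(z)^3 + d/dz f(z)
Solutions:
 f(z) = -sqrt(2)*sqrt(-1/(C1 - z))/2
 f(z) = sqrt(2)*sqrt(-1/(C1 - z))/2


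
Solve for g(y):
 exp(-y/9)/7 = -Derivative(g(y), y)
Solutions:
 g(y) = C1 + 9*exp(-y/9)/7


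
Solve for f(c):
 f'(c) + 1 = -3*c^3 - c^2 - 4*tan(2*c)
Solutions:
 f(c) = C1 - 3*c^4/4 - c^3/3 - c + 2*log(cos(2*c))


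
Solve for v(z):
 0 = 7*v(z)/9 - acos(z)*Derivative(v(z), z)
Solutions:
 v(z) = C1*exp(7*Integral(1/acos(z), z)/9)


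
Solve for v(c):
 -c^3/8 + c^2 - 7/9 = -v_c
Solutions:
 v(c) = C1 + c^4/32 - c^3/3 + 7*c/9


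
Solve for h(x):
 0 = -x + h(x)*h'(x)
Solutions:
 h(x) = -sqrt(C1 + x^2)
 h(x) = sqrt(C1 + x^2)


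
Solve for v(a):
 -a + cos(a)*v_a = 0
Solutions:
 v(a) = C1 + Integral(a/cos(a), a)


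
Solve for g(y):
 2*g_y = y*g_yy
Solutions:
 g(y) = C1 + C2*y^3


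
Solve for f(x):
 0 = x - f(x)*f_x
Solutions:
 f(x) = -sqrt(C1 + x^2)
 f(x) = sqrt(C1 + x^2)


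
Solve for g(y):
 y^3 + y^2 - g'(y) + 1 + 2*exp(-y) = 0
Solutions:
 g(y) = C1 + y^4/4 + y^3/3 + y - 2*exp(-y)


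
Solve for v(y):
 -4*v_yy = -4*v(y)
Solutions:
 v(y) = C1*exp(-y) + C2*exp(y)


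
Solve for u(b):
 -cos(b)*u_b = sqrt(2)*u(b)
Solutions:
 u(b) = C1*(sin(b) - 1)^(sqrt(2)/2)/(sin(b) + 1)^(sqrt(2)/2)


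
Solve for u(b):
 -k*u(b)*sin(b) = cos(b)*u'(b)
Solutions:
 u(b) = C1*exp(k*log(cos(b)))


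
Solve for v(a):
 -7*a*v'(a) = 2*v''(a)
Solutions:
 v(a) = C1 + C2*erf(sqrt(7)*a/2)


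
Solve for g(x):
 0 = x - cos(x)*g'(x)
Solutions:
 g(x) = C1 + Integral(x/cos(x), x)


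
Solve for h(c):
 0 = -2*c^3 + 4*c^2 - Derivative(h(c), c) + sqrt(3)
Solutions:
 h(c) = C1 - c^4/2 + 4*c^3/3 + sqrt(3)*c


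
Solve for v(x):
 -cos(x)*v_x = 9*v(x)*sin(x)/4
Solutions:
 v(x) = C1*cos(x)^(9/4)


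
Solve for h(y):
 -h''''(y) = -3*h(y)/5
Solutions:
 h(y) = C1*exp(-3^(1/4)*5^(3/4)*y/5) + C2*exp(3^(1/4)*5^(3/4)*y/5) + C3*sin(3^(1/4)*5^(3/4)*y/5) + C4*cos(3^(1/4)*5^(3/4)*y/5)


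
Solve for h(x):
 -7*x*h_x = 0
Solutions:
 h(x) = C1


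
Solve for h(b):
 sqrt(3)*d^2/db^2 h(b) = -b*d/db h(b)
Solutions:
 h(b) = C1 + C2*erf(sqrt(2)*3^(3/4)*b/6)


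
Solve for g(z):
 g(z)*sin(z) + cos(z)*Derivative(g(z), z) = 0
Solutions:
 g(z) = C1*cos(z)


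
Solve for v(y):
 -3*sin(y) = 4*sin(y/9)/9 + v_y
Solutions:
 v(y) = C1 + 4*cos(y/9) + 3*cos(y)


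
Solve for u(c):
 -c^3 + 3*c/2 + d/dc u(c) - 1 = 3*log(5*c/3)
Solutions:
 u(c) = C1 + c^4/4 - 3*c^2/4 + 3*c*log(c) - 3*c*log(3) - 2*c + 3*c*log(5)


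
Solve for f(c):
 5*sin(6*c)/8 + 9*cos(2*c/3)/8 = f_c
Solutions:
 f(c) = C1 + 27*sin(2*c/3)/16 - 5*cos(6*c)/48


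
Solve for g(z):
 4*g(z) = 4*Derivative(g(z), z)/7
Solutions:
 g(z) = C1*exp(7*z)


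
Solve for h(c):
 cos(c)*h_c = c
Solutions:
 h(c) = C1 + Integral(c/cos(c), c)


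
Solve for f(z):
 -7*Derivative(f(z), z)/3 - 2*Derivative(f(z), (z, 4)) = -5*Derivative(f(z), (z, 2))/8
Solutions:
 f(z) = C1 + C2*exp(3^(1/3)*z*(5*3^(1/3)/(sqrt(112521) + 336)^(1/3) + (sqrt(112521) + 336)^(1/3))/24)*sin(3^(1/6)*z*(-3^(2/3)*(sqrt(112521) + 336)^(1/3) + 15/(sqrt(112521) + 336)^(1/3))/24) + C3*exp(3^(1/3)*z*(5*3^(1/3)/(sqrt(112521) + 336)^(1/3) + (sqrt(112521) + 336)^(1/3))/24)*cos(3^(1/6)*z*(-3^(2/3)*(sqrt(112521) + 336)^(1/3) + 15/(sqrt(112521) + 336)^(1/3))/24) + C4*exp(-3^(1/3)*z*(5*3^(1/3)/(sqrt(112521) + 336)^(1/3) + (sqrt(112521) + 336)^(1/3))/12)


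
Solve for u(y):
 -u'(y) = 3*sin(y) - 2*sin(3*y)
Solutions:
 u(y) = C1 + 3*cos(y) - 2*cos(3*y)/3


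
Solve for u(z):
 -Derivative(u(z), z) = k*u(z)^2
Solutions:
 u(z) = 1/(C1 + k*z)


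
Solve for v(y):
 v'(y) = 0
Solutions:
 v(y) = C1


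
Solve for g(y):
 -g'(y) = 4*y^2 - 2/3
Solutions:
 g(y) = C1 - 4*y^3/3 + 2*y/3


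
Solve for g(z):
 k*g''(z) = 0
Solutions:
 g(z) = C1 + C2*z


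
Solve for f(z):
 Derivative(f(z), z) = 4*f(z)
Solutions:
 f(z) = C1*exp(4*z)


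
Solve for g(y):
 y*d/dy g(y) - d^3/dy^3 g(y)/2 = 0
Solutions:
 g(y) = C1 + Integral(C2*airyai(2^(1/3)*y) + C3*airybi(2^(1/3)*y), y)


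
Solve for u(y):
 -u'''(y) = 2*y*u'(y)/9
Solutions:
 u(y) = C1 + Integral(C2*airyai(-6^(1/3)*y/3) + C3*airybi(-6^(1/3)*y/3), y)


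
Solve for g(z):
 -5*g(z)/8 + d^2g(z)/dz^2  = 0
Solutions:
 g(z) = C1*exp(-sqrt(10)*z/4) + C2*exp(sqrt(10)*z/4)


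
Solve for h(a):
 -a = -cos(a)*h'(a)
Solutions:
 h(a) = C1 + Integral(a/cos(a), a)


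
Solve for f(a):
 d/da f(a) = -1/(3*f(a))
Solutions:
 f(a) = -sqrt(C1 - 6*a)/3
 f(a) = sqrt(C1 - 6*a)/3


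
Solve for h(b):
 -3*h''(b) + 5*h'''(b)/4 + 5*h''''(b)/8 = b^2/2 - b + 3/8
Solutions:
 h(b) = C1 + C2*b + C3*exp(-b*(1 + sqrt(145)/5)) + C4*exp(b*(-1 + sqrt(145)/5)) - b^4/72 + 7*b^3/216 - 49*b^2/864


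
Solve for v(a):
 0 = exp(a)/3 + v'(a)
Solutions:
 v(a) = C1 - exp(a)/3


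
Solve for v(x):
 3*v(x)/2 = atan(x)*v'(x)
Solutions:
 v(x) = C1*exp(3*Integral(1/atan(x), x)/2)


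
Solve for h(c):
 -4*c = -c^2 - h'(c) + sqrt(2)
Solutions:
 h(c) = C1 - c^3/3 + 2*c^2 + sqrt(2)*c


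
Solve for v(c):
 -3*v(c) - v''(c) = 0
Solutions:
 v(c) = C1*sin(sqrt(3)*c) + C2*cos(sqrt(3)*c)


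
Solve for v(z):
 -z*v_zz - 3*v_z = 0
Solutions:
 v(z) = C1 + C2/z^2


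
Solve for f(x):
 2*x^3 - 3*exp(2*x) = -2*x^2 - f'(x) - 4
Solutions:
 f(x) = C1 - x^4/2 - 2*x^3/3 - 4*x + 3*exp(2*x)/2


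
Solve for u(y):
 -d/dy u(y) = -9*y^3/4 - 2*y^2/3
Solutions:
 u(y) = C1 + 9*y^4/16 + 2*y^3/9


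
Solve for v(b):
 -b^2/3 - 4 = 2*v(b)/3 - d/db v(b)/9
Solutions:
 v(b) = C1*exp(6*b) - b^2/2 - b/6 - 217/36


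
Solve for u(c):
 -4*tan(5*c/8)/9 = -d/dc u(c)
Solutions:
 u(c) = C1 - 32*log(cos(5*c/8))/45


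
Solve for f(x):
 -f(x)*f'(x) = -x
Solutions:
 f(x) = -sqrt(C1 + x^2)
 f(x) = sqrt(C1 + x^2)


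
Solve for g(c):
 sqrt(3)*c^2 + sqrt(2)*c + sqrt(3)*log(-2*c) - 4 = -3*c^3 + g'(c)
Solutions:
 g(c) = C1 + 3*c^4/4 + sqrt(3)*c^3/3 + sqrt(2)*c^2/2 + sqrt(3)*c*log(-c) + c*(-4 - sqrt(3) + sqrt(3)*log(2))


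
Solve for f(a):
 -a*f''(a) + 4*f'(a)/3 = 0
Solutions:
 f(a) = C1 + C2*a^(7/3)


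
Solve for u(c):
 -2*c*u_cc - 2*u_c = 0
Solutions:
 u(c) = C1 + C2*log(c)


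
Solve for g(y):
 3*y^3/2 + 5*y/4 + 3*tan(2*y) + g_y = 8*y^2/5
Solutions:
 g(y) = C1 - 3*y^4/8 + 8*y^3/15 - 5*y^2/8 + 3*log(cos(2*y))/2


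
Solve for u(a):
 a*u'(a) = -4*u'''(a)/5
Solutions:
 u(a) = C1 + Integral(C2*airyai(-10^(1/3)*a/2) + C3*airybi(-10^(1/3)*a/2), a)


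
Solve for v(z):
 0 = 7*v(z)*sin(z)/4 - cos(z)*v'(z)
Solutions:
 v(z) = C1/cos(z)^(7/4)


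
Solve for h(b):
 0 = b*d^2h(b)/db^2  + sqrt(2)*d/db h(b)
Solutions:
 h(b) = C1 + C2*b^(1 - sqrt(2))


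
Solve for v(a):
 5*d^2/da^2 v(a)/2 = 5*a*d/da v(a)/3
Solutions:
 v(a) = C1 + C2*erfi(sqrt(3)*a/3)


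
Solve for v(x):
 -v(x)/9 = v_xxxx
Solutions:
 v(x) = (C1*sin(sqrt(6)*x/6) + C2*cos(sqrt(6)*x/6))*exp(-sqrt(6)*x/6) + (C3*sin(sqrt(6)*x/6) + C4*cos(sqrt(6)*x/6))*exp(sqrt(6)*x/6)


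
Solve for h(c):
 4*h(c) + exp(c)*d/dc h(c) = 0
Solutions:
 h(c) = C1*exp(4*exp(-c))


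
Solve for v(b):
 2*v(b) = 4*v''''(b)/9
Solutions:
 v(b) = C1*exp(-2^(3/4)*sqrt(3)*b/2) + C2*exp(2^(3/4)*sqrt(3)*b/2) + C3*sin(2^(3/4)*sqrt(3)*b/2) + C4*cos(2^(3/4)*sqrt(3)*b/2)


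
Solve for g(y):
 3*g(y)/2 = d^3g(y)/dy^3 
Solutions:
 g(y) = C3*exp(2^(2/3)*3^(1/3)*y/2) + (C1*sin(2^(2/3)*3^(5/6)*y/4) + C2*cos(2^(2/3)*3^(5/6)*y/4))*exp(-2^(2/3)*3^(1/3)*y/4)


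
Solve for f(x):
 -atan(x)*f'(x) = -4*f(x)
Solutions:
 f(x) = C1*exp(4*Integral(1/atan(x), x))


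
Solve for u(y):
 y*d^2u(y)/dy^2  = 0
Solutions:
 u(y) = C1 + C2*y


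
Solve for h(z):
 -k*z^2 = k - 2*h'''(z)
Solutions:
 h(z) = C1 + C2*z + C3*z^2 + k*z^5/120 + k*z^3/12


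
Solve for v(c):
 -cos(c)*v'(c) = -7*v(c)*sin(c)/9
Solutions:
 v(c) = C1/cos(c)^(7/9)


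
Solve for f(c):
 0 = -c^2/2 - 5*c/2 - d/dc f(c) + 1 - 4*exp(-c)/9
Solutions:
 f(c) = C1 - c^3/6 - 5*c^2/4 + c + 4*exp(-c)/9


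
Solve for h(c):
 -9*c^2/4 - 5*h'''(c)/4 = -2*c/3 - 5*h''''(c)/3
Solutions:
 h(c) = C1 + C2*c + C3*c^2 + C4*exp(3*c/4) - 3*c^5/100 - 8*c^4/45 - 128*c^3/135


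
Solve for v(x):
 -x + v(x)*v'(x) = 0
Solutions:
 v(x) = -sqrt(C1 + x^2)
 v(x) = sqrt(C1 + x^2)


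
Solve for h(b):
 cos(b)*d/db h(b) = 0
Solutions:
 h(b) = C1


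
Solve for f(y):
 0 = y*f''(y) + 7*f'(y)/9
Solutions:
 f(y) = C1 + C2*y^(2/9)


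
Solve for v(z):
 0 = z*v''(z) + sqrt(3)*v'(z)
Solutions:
 v(z) = C1 + C2*z^(1 - sqrt(3))


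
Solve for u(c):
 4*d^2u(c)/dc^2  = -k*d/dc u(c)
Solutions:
 u(c) = C1 + C2*exp(-c*k/4)


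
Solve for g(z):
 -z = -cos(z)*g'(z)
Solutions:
 g(z) = C1 + Integral(z/cos(z), z)


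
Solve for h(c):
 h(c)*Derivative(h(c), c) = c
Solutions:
 h(c) = -sqrt(C1 + c^2)
 h(c) = sqrt(C1 + c^2)


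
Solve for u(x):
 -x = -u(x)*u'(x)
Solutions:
 u(x) = -sqrt(C1 + x^2)
 u(x) = sqrt(C1 + x^2)


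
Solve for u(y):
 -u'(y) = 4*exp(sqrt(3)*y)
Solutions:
 u(y) = C1 - 4*sqrt(3)*exp(sqrt(3)*y)/3


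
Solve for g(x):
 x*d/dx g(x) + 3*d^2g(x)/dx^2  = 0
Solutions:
 g(x) = C1 + C2*erf(sqrt(6)*x/6)


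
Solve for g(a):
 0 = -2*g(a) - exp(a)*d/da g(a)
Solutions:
 g(a) = C1*exp(2*exp(-a))


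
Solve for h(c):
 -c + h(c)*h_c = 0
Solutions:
 h(c) = -sqrt(C1 + c^2)
 h(c) = sqrt(C1 + c^2)


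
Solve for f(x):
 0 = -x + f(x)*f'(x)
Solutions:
 f(x) = -sqrt(C1 + x^2)
 f(x) = sqrt(C1 + x^2)


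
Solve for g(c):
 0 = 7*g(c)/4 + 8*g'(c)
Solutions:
 g(c) = C1*exp(-7*c/32)


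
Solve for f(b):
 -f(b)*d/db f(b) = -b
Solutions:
 f(b) = -sqrt(C1 + b^2)
 f(b) = sqrt(C1 + b^2)


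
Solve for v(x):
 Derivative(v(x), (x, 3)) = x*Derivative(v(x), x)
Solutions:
 v(x) = C1 + Integral(C2*airyai(x) + C3*airybi(x), x)


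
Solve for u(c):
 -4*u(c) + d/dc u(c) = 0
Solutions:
 u(c) = C1*exp(4*c)


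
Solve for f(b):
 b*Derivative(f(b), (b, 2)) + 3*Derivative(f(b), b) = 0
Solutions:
 f(b) = C1 + C2/b^2


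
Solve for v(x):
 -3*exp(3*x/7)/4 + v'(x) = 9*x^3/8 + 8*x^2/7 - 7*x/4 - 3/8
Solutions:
 v(x) = C1 + 9*x^4/32 + 8*x^3/21 - 7*x^2/8 - 3*x/8 + 7*exp(3*x/7)/4


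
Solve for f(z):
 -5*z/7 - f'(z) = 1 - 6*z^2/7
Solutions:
 f(z) = C1 + 2*z^3/7 - 5*z^2/14 - z


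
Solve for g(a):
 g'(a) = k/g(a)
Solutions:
 g(a) = -sqrt(C1 + 2*a*k)
 g(a) = sqrt(C1 + 2*a*k)


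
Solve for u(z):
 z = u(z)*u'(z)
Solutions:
 u(z) = -sqrt(C1 + z^2)
 u(z) = sqrt(C1 + z^2)


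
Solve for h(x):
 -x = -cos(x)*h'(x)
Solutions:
 h(x) = C1 + Integral(x/cos(x), x)


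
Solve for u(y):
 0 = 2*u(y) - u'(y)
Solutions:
 u(y) = C1*exp(2*y)


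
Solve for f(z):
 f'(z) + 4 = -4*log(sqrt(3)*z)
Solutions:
 f(z) = C1 - 4*z*log(z) - z*log(9)


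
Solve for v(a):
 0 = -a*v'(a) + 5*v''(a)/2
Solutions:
 v(a) = C1 + C2*erfi(sqrt(5)*a/5)


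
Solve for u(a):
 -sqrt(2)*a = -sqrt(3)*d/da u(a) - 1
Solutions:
 u(a) = C1 + sqrt(6)*a^2/6 - sqrt(3)*a/3


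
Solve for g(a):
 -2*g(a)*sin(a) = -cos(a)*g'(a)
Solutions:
 g(a) = C1/cos(a)^2


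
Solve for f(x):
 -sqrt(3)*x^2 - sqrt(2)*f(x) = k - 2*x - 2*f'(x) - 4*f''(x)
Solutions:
 f(x) = C1*exp(x*(-1 + sqrt(1 + 4*sqrt(2)))/4) + C2*exp(-x*(1 + sqrt(1 + 4*sqrt(2)))/4) - sqrt(2)*k/2 - sqrt(6)*x^2/2 - 2*sqrt(3)*x + sqrt(2)*x - 4*sqrt(3) - 2*sqrt(6) + 2


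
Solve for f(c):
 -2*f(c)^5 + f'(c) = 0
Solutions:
 f(c) = -(-1/(C1 + 8*c))^(1/4)
 f(c) = (-1/(C1 + 8*c))^(1/4)
 f(c) = -I*(-1/(C1 + 8*c))^(1/4)
 f(c) = I*(-1/(C1 + 8*c))^(1/4)


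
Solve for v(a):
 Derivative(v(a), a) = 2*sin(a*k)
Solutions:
 v(a) = C1 - 2*cos(a*k)/k


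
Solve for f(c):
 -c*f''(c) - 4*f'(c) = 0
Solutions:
 f(c) = C1 + C2/c^3


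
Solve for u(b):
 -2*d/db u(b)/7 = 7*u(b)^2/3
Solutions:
 u(b) = 6/(C1 + 49*b)


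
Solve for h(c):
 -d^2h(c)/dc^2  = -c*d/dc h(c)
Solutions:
 h(c) = C1 + C2*erfi(sqrt(2)*c/2)


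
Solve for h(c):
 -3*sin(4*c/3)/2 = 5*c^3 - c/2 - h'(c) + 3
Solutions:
 h(c) = C1 + 5*c^4/4 - c^2/4 + 3*c - 9*cos(4*c/3)/8


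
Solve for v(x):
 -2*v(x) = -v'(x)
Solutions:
 v(x) = C1*exp(2*x)


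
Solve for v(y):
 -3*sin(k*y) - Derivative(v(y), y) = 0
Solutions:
 v(y) = C1 + 3*cos(k*y)/k


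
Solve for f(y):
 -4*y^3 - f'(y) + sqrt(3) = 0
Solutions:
 f(y) = C1 - y^4 + sqrt(3)*y


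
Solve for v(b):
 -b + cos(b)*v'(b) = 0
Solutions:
 v(b) = C1 + Integral(b/cos(b), b)


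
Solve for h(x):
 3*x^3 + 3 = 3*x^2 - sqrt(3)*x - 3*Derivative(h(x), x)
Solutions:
 h(x) = C1 - x^4/4 + x^3/3 - sqrt(3)*x^2/6 - x


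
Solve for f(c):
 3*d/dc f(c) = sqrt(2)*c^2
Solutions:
 f(c) = C1 + sqrt(2)*c^3/9


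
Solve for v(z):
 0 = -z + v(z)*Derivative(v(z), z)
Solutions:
 v(z) = -sqrt(C1 + z^2)
 v(z) = sqrt(C1 + z^2)


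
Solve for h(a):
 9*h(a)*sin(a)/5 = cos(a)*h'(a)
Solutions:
 h(a) = C1/cos(a)^(9/5)


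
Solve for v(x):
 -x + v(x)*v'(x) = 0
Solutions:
 v(x) = -sqrt(C1 + x^2)
 v(x) = sqrt(C1 + x^2)


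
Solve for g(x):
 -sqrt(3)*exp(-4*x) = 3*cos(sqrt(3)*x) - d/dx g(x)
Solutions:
 g(x) = C1 + sqrt(3)*sin(sqrt(3)*x) - sqrt(3)*exp(-4*x)/4


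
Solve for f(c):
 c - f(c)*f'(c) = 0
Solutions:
 f(c) = -sqrt(C1 + c^2)
 f(c) = sqrt(C1 + c^2)


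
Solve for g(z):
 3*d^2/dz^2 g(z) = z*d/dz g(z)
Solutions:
 g(z) = C1 + C2*erfi(sqrt(6)*z/6)


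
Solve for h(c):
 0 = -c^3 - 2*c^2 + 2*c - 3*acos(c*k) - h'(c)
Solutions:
 h(c) = C1 - c^4/4 - 2*c^3/3 + c^2 - 3*Piecewise((c*acos(c*k) - sqrt(-c^2*k^2 + 1)/k, Ne(k, 0)), (pi*c/2, True))


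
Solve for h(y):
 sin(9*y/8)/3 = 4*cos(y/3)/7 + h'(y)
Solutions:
 h(y) = C1 - 12*sin(y/3)/7 - 8*cos(9*y/8)/27


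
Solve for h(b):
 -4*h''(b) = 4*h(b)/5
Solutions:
 h(b) = C1*sin(sqrt(5)*b/5) + C2*cos(sqrt(5)*b/5)


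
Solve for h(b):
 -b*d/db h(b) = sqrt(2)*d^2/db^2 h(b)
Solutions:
 h(b) = C1 + C2*erf(2^(1/4)*b/2)


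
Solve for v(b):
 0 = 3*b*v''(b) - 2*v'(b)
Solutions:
 v(b) = C1 + C2*b^(5/3)


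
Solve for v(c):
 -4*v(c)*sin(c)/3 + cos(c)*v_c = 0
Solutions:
 v(c) = C1/cos(c)^(4/3)


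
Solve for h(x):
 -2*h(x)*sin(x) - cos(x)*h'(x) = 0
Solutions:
 h(x) = C1*cos(x)^2


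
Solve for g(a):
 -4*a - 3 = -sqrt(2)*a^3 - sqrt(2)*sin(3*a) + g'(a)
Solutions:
 g(a) = C1 + sqrt(2)*a^4/4 - 2*a^2 - 3*a - sqrt(2)*cos(3*a)/3


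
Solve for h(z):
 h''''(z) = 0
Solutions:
 h(z) = C1 + C2*z + C3*z^2 + C4*z^3


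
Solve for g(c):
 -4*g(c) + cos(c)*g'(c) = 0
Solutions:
 g(c) = C1*(sin(c)^2 + 2*sin(c) + 1)/(sin(c)^2 - 2*sin(c) + 1)


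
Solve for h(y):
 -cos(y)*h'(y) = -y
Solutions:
 h(y) = C1 + Integral(y/cos(y), y)


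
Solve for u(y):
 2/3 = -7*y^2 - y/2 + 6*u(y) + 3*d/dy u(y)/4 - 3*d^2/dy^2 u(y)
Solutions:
 u(y) = C1*exp(y*(1 - sqrt(129))/8) + C2*exp(y*(1 + sqrt(129))/8) + 7*y^2/6 - 5*y/24 + 751/576


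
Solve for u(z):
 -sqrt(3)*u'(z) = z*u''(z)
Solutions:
 u(z) = C1 + C2*z^(1 - sqrt(3))


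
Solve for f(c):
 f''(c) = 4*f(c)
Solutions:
 f(c) = C1*exp(-2*c) + C2*exp(2*c)


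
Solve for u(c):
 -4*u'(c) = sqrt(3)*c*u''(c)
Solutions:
 u(c) = C1 + C2*c^(1 - 4*sqrt(3)/3)


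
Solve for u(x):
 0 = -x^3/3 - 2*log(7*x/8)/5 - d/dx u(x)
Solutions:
 u(x) = C1 - x^4/12 - 2*x*log(x)/5 - 2*x*log(7)/5 + 2*x/5 + 6*x*log(2)/5


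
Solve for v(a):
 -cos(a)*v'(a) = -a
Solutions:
 v(a) = C1 + Integral(a/cos(a), a)


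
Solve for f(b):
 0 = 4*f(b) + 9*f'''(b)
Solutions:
 f(b) = C3*exp(-2^(2/3)*3^(1/3)*b/3) + (C1*sin(2^(2/3)*3^(5/6)*b/6) + C2*cos(2^(2/3)*3^(5/6)*b/6))*exp(2^(2/3)*3^(1/3)*b/6)


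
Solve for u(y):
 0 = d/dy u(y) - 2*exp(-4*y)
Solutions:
 u(y) = C1 - exp(-4*y)/2


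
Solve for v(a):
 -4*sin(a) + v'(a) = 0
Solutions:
 v(a) = C1 - 4*cos(a)


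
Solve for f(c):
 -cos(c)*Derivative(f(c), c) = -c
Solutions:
 f(c) = C1 + Integral(c/cos(c), c)


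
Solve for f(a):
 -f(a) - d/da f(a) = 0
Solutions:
 f(a) = C1*exp(-a)


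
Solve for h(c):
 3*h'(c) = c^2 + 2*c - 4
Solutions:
 h(c) = C1 + c^3/9 + c^2/3 - 4*c/3


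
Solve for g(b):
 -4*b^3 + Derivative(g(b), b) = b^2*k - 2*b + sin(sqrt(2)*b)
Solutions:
 g(b) = C1 + b^4 + b^3*k/3 - b^2 - sqrt(2)*cos(sqrt(2)*b)/2


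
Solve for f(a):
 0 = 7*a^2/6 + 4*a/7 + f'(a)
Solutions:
 f(a) = C1 - 7*a^3/18 - 2*a^2/7


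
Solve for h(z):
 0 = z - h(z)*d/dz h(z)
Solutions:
 h(z) = -sqrt(C1 + z^2)
 h(z) = sqrt(C1 + z^2)


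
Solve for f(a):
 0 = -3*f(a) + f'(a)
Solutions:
 f(a) = C1*exp(3*a)


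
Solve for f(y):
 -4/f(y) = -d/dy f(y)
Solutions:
 f(y) = -sqrt(C1 + 8*y)
 f(y) = sqrt(C1 + 8*y)


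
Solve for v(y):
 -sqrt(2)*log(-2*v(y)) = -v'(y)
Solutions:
 -sqrt(2)*Integral(1/(log(-_y) + log(2)), (_y, v(y)))/2 = C1 - y


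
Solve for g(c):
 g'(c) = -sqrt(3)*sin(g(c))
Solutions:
 g(c) = -acos((-C1 - exp(2*sqrt(3)*c))/(C1 - exp(2*sqrt(3)*c))) + 2*pi
 g(c) = acos((-C1 - exp(2*sqrt(3)*c))/(C1 - exp(2*sqrt(3)*c)))


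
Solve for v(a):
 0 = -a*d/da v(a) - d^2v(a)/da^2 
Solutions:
 v(a) = C1 + C2*erf(sqrt(2)*a/2)
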